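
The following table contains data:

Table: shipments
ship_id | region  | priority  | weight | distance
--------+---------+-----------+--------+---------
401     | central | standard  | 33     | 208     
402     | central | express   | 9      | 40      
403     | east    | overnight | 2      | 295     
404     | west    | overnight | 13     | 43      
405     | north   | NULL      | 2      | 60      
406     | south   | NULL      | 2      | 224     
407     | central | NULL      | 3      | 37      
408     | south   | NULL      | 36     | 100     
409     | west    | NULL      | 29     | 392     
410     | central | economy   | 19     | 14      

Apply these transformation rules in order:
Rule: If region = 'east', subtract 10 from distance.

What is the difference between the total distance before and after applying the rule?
10

Step 1: Original sum of distance = 1413
Step 2: 1 records have region = 'east'
Step 3: Each affected record changes by -10
Step 4: Total change = 1 × -10 = -10
Step 5: New sum = 1413 + -10 = 1403
Step 6: Difference = |1403 - 1413| = 10
        (Sum decreased by 10)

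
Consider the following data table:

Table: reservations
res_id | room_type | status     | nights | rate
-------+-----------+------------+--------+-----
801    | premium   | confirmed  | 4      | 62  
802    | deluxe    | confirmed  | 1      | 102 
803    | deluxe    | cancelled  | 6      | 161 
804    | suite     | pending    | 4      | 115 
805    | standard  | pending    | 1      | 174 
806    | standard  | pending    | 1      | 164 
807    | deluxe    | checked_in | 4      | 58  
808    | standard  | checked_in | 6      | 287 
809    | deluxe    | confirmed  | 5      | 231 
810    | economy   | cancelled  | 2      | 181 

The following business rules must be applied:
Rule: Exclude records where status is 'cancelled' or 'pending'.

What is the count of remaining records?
5

Step 1: Count records to exclude
  - 2 (cancelled) + 3 (pending) = 5 records
Step 2: Total records: 10
Step 3: Remaining = 10 - 5 = 5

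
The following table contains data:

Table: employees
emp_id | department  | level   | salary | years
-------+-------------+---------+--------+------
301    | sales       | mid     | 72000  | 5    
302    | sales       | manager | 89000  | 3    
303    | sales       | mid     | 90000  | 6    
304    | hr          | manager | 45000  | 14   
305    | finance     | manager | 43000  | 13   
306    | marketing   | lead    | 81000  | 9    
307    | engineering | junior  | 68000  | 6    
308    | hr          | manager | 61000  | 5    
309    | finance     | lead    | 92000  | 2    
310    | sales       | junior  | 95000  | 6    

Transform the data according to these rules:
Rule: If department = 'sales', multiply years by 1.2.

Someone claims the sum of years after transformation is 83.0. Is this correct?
No, the correct result is 73.0.

Step 1: Calculate the correct sum after transformation
Step 2: Apply multiplier 1.2 to records where department = 'sales'
Step 3: Correct result = 73.0
Step 4: Claimed result = 83.0
Step 5: 73.0 ≠ 83.0
Conclusion: The claimed result is incorrect. The correct answer is 73.0.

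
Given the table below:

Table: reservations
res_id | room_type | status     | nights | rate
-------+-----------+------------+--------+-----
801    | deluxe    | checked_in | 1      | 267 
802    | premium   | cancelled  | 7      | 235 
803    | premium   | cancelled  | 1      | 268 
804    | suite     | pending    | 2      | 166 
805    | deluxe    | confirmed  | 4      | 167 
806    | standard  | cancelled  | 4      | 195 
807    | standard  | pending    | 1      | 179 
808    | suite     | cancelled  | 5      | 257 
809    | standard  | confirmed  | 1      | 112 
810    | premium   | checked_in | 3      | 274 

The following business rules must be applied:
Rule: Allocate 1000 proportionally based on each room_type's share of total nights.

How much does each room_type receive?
deluxe: 172.41, premium: 379.31, standard: 206.9, suite: 241.38

Step 1: Calculate total nights = 29
Step 2: Calculate each room_type's proportion:
  deluxe: 5/29 = 17.24% → 172.41
  premium: 11/29 = 37.93% → 379.31
  standard: 6/29 = 20.69% → 206.9
  suite: 7/29 = 24.14% → 241.38
Step 3: Verify: sum of allocations ≈ 1000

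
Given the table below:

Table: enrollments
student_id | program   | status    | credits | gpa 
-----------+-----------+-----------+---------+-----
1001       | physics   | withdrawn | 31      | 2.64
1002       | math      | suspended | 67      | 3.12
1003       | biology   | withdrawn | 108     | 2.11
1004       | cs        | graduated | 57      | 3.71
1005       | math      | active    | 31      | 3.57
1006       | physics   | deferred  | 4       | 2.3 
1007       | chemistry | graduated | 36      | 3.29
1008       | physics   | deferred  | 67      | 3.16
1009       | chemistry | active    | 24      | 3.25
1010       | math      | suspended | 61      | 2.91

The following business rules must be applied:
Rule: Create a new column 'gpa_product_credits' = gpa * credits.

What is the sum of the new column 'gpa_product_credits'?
1435.77

Step 1: For each record, compute gpa * credits
Example calculations:
  2.64 * 31 = 81.84
  3.12 * 67 = 209.04
  2.11 * 108 = 227.88
  ...
Step 2: Sum all derived values
Step 3: Total = 1435.77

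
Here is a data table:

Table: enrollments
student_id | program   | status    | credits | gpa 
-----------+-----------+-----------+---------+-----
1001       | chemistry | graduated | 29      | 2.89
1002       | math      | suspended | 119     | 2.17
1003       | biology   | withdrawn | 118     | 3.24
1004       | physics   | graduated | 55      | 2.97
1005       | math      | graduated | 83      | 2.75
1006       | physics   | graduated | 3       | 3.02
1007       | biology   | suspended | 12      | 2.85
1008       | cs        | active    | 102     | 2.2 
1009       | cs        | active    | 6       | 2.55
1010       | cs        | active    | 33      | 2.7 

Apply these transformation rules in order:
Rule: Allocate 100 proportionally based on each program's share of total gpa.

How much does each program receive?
biology: 22.28, chemistry: 10.57, cs: 27.25, math: 18.0, physics: 21.91

Step 1: Calculate total gpa = 27.34
Step 2: Calculate each program's proportion:
  biology: 6.09/27.34 = 22.28% → 22.28
  chemistry: 2.89/27.34 = 10.57% → 10.57
  cs: 7.45/27.34 = 27.25% → 27.25
  math: 4.92/27.34 = 18.00% → 18.0
  physics: 5.99/27.34 = 21.91% → 21.91
Step 3: Verify: sum of allocations ≈ 100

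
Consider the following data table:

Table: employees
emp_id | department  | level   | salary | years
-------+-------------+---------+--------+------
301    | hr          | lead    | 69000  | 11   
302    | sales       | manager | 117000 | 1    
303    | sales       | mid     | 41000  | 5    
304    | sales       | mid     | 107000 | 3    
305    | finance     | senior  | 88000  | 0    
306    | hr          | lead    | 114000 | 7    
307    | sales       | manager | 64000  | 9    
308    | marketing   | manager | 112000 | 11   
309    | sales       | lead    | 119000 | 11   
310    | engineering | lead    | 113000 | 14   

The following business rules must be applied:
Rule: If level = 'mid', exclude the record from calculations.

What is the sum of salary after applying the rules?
796000

Step 1: Identify records where level = 'mid'
Step 2: The excluded records sum to 148000
Step 3: Original total salary = 944000
Step 4: Remaining total = 944000 - 148000 = 796000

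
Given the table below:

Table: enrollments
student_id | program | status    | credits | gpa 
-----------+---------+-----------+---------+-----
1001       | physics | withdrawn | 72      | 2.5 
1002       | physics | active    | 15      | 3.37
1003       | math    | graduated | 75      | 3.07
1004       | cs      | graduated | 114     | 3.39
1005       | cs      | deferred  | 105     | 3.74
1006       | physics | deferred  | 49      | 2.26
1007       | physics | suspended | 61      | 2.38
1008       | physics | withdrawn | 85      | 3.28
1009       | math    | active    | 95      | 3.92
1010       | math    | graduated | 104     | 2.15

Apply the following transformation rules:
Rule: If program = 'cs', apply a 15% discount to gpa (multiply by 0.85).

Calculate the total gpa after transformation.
28.99

Step 1: Records with program = 'cs' have total gpa = 7.13
Step 2: Apply multiplier: 7.13 × 0.85 = 6.06
Step 3: Other records total: 22.93
Step 4: Final sum = 6.06 + 22.93 = 28.99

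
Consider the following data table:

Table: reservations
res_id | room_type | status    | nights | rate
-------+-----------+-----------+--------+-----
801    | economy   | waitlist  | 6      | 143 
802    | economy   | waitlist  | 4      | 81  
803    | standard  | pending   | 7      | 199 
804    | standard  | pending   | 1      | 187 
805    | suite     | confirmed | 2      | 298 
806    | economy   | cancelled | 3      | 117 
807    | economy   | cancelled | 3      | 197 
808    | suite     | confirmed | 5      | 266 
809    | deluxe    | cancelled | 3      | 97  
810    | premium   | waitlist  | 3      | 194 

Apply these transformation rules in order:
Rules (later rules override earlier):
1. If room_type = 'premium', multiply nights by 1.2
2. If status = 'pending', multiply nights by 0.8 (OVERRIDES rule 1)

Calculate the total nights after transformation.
36.0

Step 1: Rule 2 takes priority for records with status = 'pending'
  - 2 records: 8 × 0.8 = 6.4
Step 2: Rule 1 applies to remaining records with room_type = 'premium'
  - 1 records: 3 × 1.2 = 3.6
Step 3: Other records unchanged: 26
Step 4: Final sum = 6.4 + 3.6 + 26 = 36.0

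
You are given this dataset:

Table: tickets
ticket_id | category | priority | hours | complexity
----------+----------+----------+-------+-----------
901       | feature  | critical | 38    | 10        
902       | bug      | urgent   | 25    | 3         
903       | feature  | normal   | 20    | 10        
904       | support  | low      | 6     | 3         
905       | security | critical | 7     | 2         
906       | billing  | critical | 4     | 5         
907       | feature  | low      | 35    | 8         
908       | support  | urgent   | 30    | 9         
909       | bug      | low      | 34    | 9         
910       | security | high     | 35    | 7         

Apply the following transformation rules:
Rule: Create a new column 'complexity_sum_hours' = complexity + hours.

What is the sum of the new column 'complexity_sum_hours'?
300

Step 1: For each record, compute complexity + hours
Example calculations:
  10 + 38 = 48
  3 + 25 = 28
  10 + 20 = 30
  ...
Step 2: Sum all derived values
Step 3: Total = 300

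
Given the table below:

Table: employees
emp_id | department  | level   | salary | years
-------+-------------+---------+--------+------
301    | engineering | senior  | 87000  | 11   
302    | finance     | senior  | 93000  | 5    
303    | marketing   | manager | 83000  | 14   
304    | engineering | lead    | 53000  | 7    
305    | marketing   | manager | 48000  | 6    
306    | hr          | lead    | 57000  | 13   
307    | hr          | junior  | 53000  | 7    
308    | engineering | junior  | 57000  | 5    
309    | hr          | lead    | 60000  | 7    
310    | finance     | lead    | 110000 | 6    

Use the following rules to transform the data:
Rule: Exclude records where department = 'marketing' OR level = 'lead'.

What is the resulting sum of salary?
290000

Step 1: Find records where department = 'marketing' OR level = 'lead'
Step 2: 6 records match, summing to 411000
Step 3: Original sum: 701000
Step 4: Remaining sum = 701000 - 411000 = 290000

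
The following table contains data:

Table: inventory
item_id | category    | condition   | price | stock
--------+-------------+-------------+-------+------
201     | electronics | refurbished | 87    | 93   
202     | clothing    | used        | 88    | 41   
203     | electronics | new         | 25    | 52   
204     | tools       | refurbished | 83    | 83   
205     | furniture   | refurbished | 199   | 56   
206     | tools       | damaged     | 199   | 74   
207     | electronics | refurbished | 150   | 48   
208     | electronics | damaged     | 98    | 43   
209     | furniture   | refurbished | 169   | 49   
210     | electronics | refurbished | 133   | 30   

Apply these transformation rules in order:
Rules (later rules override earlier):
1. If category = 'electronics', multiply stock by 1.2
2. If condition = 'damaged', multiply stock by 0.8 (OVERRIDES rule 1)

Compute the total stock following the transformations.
590.2

Step 1: Rule 2 takes priority for records with condition = 'damaged'
  - 2 records: 117 × 0.8 = 93.6
Step 2: Rule 1 applies to remaining records with category = 'electronics'
  - 4 records: 223 × 1.2 = 267.6
Step 3: Other records unchanged: 229
Step 4: Final sum = 93.6 + 267.6 + 229 = 590.2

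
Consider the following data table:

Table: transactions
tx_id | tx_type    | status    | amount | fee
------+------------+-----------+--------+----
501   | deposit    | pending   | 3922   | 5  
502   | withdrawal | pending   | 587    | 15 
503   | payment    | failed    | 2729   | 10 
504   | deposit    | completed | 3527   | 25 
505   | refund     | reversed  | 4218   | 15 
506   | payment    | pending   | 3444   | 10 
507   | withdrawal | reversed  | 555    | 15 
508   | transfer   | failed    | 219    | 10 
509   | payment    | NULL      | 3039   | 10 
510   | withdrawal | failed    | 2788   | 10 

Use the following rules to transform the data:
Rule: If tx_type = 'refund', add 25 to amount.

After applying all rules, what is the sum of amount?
25053

Step 1: Count records where tx_type = 'refund': 1
Step 2: Total bonus added: 1 × 25 = 25
Step 3: Original sum of amount: 25028
Step 4: Final sum = 25028 + 25 = 25053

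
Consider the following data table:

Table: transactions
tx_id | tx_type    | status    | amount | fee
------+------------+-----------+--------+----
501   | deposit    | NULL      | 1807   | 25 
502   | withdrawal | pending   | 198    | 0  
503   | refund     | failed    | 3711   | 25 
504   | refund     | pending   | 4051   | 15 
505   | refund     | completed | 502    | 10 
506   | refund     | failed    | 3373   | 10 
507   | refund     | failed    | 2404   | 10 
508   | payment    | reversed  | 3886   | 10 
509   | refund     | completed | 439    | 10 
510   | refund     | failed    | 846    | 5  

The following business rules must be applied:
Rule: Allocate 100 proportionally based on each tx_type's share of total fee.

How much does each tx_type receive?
deposit: 20.83, payment: 8.33, refund: 70.83, withdrawal: 0.0

Step 1: Calculate total fee = 120
Step 2: Calculate each tx_type's proportion:
  deposit: 25/120 = 20.83% → 20.83
  payment: 10/120 = 8.33% → 8.33
  refund: 85/120 = 70.83% → 70.83
  withdrawal: 0/120 = 0.00% → 0.0
Step 3: Verify: sum of allocations ≈ 100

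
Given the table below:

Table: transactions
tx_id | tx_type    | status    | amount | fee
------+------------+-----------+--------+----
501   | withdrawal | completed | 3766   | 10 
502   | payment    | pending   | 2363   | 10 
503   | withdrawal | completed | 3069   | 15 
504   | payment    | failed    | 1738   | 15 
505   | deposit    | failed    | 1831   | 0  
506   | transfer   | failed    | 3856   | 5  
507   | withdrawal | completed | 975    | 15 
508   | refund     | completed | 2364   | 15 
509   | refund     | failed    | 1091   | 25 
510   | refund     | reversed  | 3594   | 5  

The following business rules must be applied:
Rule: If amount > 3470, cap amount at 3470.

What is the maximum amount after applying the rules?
3470

Step 1: Original maximum amount = 3856
Step 2: Apply cap at 3470
Step 3: 3 records had amount > 3470 and were capped
Step 4: Maximum after transformation = 3470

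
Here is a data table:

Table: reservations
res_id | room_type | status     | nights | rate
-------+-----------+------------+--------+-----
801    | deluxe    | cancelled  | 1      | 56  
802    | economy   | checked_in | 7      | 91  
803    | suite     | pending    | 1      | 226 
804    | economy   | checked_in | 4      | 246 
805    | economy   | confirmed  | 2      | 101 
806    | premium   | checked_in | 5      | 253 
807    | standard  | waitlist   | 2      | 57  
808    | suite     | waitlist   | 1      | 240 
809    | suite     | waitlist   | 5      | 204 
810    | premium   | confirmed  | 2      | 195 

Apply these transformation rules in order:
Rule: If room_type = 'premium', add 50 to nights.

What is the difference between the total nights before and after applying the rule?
100

Step 1: Original sum of nights = 30
Step 2: 2 records have room_type = 'premium'
Step 3: Each affected record changes by 50
Step 4: Total change = 2 × 50 = 100
Step 5: New sum = 30 + 100 = 130
Step 6: Difference = |130 - 30| = 100
        (Sum increased by 100)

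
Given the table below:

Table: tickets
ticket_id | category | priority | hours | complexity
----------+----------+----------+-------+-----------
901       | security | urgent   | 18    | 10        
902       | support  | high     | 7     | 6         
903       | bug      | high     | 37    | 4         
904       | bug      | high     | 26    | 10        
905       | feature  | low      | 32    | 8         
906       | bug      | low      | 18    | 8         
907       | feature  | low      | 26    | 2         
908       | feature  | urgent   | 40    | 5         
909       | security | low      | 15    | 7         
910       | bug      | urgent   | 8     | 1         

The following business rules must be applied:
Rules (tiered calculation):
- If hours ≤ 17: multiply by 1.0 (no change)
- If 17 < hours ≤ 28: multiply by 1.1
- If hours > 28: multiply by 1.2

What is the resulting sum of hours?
257.6

Step 1: Tier 1 (hours ≤ 17): 3 records, sum = 30 × 1.0 = 30.0
Step 2: Tier 2 (17 < hours ≤ 28): 4 records, sum = 88 × 1.1 = 96.8
Step 3: Tier 3 (hours > 28): 3 records, sum = 109 × 1.2 = 130.8
Step 4: Final sum = 30.0 + 96.8 + 130.8 = 257.6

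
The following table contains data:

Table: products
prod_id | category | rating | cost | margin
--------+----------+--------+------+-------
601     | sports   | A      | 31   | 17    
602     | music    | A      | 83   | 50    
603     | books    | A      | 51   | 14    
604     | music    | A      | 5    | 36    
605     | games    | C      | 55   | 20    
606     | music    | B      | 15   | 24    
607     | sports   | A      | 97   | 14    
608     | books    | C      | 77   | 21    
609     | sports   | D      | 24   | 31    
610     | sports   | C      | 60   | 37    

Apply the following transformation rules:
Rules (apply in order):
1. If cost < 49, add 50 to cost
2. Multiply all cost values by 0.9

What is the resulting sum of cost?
628.2

Step 1: Apply Rule 1 - Add 50 to records with cost < 49
  - 4 records affected: 75 + (4 × 50) = 275
  - Unaffected records: 423
  - Sum after Rule 1: 698
Step 2: Apply Rule 2 - Multiply all by 0.9
  - 698 × 0.9 = 628.2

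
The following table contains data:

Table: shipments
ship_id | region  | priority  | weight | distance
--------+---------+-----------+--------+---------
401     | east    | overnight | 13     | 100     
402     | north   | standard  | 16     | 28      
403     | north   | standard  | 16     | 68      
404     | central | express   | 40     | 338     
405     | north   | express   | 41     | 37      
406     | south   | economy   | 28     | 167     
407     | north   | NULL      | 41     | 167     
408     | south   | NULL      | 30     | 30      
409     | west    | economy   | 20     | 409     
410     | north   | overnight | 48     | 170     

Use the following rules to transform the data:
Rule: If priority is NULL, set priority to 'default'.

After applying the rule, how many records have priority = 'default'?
2

Step 1: Count records where priority IS NULL
Step 2: Found 2 records with NULL priority
Step 3: These records will have priority set to 'default'
Step 4: Records already having priority = 'default': 0
Step 5: Answer: 2 + 0 = 2 records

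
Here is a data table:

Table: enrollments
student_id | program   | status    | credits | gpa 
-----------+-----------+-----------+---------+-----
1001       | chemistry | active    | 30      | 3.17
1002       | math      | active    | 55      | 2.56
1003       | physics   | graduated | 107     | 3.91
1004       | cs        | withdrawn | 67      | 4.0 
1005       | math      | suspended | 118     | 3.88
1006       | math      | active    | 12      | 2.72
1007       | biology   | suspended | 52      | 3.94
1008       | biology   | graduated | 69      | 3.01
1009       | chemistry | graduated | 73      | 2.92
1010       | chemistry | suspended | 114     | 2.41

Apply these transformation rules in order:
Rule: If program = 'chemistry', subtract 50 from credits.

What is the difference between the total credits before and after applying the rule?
150

Step 1: Original sum of credits = 697
Step 2: 3 records have program = 'chemistry'
Step 3: Each affected record changes by -50
Step 4: Total change = 3 × -50 = -150
Step 5: New sum = 697 + -150 = 547
Step 6: Difference = |547 - 697| = 150
        (Sum decreased by 150)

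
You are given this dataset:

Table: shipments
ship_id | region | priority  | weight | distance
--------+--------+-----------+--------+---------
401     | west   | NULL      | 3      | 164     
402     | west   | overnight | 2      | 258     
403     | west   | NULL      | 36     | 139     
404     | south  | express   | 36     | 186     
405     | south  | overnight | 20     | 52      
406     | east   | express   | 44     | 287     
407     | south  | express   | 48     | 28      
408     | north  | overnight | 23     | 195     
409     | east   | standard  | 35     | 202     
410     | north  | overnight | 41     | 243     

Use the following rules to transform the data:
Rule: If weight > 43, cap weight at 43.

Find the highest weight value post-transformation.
43

Step 1: Original maximum weight = 48
Step 2: Apply cap at 43
Step 3: 2 records had weight > 43 and were capped
Step 4: Maximum after transformation = 43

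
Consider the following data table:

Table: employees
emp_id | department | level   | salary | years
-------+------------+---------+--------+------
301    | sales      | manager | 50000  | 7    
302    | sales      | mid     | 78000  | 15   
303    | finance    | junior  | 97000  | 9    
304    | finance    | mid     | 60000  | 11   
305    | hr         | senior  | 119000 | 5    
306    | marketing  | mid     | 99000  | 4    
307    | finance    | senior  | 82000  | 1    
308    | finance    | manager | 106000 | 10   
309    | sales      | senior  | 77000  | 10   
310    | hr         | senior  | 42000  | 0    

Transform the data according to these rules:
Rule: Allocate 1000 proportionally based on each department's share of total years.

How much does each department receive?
finance: 430.56, hr: 69.44, marketing: 55.56, sales: 444.44

Step 1: Calculate total years = 72
Step 2: Calculate each department's proportion:
  finance: 31/72 = 43.06% → 430.56
  hr: 5/72 = 6.94% → 69.44
  marketing: 4/72 = 5.56% → 55.56
  sales: 32/72 = 44.44% → 444.44
Step 3: Verify: sum of allocations ≈ 1000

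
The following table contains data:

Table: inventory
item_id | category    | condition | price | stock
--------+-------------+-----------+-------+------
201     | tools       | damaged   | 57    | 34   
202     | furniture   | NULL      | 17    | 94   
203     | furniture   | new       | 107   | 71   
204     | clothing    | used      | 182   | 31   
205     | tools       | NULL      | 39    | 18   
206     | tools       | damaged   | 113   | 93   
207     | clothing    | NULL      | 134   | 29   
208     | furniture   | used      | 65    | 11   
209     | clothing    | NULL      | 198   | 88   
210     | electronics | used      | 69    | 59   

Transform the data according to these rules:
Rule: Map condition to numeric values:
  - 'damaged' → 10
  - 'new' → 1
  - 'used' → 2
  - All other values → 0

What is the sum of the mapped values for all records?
27

Step 1: Apply mapping to each record
Step 2: Count by status:
  'damaged': 2 records × 10 = 20
  'new': 1 records × 1 = 1
  'used': 3 records × 2 = 6
Step 3: Sum all mapped values = 27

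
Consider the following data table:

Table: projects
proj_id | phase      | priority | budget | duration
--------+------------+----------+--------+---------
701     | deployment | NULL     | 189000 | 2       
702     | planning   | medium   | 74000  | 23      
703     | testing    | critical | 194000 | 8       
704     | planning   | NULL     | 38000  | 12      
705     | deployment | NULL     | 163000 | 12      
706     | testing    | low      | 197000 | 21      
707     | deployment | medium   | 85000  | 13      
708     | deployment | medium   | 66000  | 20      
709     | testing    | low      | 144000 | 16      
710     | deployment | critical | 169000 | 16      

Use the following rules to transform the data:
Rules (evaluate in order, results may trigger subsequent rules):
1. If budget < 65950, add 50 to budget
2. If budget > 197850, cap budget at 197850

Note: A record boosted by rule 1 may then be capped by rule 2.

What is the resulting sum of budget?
1319050

Step 1: Apply rule 1 to records with budget < 65950
  - 1 records get bonus of 50
  - Of these, 0 records then exceed 197850 and get capped
Step 2: Apply rule 2 to records with budget > 197850
  - 0 records (original) are capped
Step 3: Calculate final sum = 1319050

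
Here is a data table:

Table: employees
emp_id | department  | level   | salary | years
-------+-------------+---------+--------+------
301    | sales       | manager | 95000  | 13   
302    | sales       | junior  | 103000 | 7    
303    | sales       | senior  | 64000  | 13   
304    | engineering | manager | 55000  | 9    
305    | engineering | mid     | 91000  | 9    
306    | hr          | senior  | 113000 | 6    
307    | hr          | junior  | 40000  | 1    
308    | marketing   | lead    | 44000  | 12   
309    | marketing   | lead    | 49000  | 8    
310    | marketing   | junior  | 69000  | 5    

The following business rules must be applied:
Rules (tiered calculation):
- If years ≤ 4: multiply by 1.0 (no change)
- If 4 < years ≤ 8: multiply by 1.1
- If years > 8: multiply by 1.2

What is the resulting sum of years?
96.8

Step 1: Tier 1 (years ≤ 4): 1 records, sum = 1 × 1.0 = 1.0
Step 2: Tier 2 (4 < years ≤ 8): 4 records, sum = 26 × 1.1 = 28.6
Step 3: Tier 3 (years > 8): 5 records, sum = 56 × 1.2 = 67.2
Step 4: Final sum = 1.0 + 28.6 + 67.2 = 96.8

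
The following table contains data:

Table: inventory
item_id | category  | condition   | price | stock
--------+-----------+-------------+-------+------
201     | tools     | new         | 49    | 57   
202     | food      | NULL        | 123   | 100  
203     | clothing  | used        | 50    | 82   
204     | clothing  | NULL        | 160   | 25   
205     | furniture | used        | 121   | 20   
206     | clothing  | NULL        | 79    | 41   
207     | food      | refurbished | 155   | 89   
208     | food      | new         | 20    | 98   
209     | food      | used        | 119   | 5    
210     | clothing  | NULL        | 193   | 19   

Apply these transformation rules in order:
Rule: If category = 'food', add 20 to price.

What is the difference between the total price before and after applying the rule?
80

Step 1: Original sum of price = 1069
Step 2: 4 records have category = 'food'
Step 3: Each affected record changes by 20
Step 4: Total change = 4 × 20 = 80
Step 5: New sum = 1069 + 80 = 1149
Step 6: Difference = |1149 - 1069| = 80
        (Sum increased by 80)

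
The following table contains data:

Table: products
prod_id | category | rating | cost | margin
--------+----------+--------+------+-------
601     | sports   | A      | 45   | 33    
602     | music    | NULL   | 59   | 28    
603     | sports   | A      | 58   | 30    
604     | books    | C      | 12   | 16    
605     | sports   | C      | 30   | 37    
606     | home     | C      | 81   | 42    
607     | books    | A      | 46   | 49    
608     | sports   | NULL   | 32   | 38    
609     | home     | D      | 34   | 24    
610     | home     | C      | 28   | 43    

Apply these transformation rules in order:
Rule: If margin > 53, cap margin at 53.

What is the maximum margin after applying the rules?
49

Step 1: Original maximum margin = 49
Step 2: Check cap of 53 against maximum
Step 3: No records exceed the cap (max 49 <= cap 53), so no capping applies
Step 4: Maximum after transformation = 49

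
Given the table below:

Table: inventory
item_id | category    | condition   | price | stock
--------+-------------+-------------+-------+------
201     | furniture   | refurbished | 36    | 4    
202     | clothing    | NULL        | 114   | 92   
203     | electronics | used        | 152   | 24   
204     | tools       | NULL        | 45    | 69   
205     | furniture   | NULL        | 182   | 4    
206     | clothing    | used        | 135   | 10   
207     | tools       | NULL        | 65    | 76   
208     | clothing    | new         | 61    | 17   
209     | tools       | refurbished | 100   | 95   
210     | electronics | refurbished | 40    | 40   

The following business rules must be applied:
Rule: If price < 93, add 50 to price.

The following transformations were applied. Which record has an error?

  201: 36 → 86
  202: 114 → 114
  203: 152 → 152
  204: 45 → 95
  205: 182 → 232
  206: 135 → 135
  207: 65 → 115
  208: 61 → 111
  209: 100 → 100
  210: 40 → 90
Record 205 has an error. The correct transformed value should be 182, not 232.

Step 1: Check each record against the rule
Step 2: Record 205 has price = 182
Step 3: Since 182 >= 93, the bonus should not have been applied
Step 4: Correct value = 182, but claimed value = 232
Conclusion: Record 205 has the error.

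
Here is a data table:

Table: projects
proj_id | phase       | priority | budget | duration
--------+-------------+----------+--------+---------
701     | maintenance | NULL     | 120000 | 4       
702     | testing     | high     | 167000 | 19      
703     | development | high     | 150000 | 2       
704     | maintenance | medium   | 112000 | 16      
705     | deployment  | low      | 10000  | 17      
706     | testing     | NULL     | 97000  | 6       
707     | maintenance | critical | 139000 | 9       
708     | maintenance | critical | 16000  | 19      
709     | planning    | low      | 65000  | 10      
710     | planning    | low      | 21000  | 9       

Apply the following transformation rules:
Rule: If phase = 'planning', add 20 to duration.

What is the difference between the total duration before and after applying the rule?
40

Step 1: Original sum of duration = 111
Step 2: 2 records have phase = 'planning'
Step 3: Each affected record changes by 20
Step 4: Total change = 2 × 20 = 40
Step 5: New sum = 111 + 40 = 151
Step 6: Difference = |151 - 111| = 40
        (Sum increased by 40)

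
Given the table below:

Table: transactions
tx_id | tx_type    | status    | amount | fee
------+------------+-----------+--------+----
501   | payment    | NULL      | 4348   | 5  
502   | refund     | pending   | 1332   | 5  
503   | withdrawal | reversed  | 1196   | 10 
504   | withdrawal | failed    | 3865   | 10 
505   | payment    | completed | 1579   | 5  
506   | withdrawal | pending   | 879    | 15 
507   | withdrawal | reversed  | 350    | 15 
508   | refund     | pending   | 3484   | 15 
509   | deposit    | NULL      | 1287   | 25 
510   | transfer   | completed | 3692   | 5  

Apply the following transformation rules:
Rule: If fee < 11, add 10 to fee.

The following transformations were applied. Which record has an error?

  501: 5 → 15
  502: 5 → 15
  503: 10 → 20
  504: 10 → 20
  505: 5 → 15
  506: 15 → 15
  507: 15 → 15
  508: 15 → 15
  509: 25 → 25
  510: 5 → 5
Record 510 has an error. The correct transformed value should be 15, not 5.

Step 1: Check each record against the rule
Step 2: Record 510 has fee = 5
Step 3: Since 5 < 11, the bonus should have been applied
Step 4: Correct value = 15, but claimed value = 5
Conclusion: Record 510 has the error.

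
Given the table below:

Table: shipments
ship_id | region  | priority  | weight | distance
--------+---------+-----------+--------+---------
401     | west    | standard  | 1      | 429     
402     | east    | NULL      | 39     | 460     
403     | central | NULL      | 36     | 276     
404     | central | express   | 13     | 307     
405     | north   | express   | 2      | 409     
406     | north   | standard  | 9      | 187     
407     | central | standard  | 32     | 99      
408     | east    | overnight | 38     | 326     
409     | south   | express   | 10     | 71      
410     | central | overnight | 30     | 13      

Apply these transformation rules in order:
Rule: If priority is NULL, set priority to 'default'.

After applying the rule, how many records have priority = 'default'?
2

Step 1: Count records where priority IS NULL
Step 2: Found 2 records with NULL priority
Step 3: These records will have priority set to 'default'
Step 4: Records already having priority = 'default': 0
Step 5: Answer: 2 + 0 = 2 records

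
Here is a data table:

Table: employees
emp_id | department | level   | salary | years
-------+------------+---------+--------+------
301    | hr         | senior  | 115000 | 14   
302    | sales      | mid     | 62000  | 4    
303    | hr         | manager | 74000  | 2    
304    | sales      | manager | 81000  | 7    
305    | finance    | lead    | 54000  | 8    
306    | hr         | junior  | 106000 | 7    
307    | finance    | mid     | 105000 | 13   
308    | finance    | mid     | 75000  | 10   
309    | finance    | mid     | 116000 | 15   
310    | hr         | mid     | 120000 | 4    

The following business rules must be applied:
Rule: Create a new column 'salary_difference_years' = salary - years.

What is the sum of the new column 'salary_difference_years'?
907916

Step 1: For each record, compute salary - years
Example calculations:
  115000 - 14 = 114986
  62000 - 4 = 61996
  74000 - 2 = 73998
  ...
Step 2: Sum all derived values
Step 3: Total = 907916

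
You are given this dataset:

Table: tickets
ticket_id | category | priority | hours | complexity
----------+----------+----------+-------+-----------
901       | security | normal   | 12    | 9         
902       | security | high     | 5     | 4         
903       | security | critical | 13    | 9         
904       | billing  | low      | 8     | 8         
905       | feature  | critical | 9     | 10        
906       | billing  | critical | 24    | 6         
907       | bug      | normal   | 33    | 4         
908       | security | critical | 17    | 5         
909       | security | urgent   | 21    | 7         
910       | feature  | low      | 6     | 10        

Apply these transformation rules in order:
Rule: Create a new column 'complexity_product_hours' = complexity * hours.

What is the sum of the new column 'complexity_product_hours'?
967

Step 1: For each record, compute complexity * hours
Example calculations:
  9 * 12 = 108
  4 * 5 = 20
  9 * 13 = 117
  ...
Step 2: Sum all derived values
Step 3: Total = 967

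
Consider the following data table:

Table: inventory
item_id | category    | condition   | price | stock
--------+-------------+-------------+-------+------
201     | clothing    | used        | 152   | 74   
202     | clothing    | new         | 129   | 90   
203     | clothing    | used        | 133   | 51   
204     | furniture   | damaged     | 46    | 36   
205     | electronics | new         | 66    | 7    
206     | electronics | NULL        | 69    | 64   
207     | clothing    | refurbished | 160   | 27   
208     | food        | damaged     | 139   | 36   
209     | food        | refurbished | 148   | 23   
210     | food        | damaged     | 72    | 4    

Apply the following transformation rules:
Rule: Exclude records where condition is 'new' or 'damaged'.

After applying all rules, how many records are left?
5

Step 1: Count records to exclude
  - 2 (new) + 3 (damaged) = 5 records
Step 2: Total records: 10
Step 3: Remaining = 10 - 5 = 5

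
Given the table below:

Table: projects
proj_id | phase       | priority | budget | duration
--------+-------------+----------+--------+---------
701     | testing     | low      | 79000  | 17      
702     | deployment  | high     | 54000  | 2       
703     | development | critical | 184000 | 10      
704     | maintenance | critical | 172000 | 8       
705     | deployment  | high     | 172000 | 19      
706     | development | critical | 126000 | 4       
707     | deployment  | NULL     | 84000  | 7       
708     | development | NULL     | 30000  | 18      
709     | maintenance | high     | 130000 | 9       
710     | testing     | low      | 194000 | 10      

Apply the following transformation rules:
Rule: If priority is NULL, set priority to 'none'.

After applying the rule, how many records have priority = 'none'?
2

Step 1: Count records where priority IS NULL
Step 2: Found 2 records with NULL priority
Step 3: These records will have priority set to 'none'
Step 4: Records already having priority = 'none': 0
Step 5: Answer: 2 + 0 = 2 records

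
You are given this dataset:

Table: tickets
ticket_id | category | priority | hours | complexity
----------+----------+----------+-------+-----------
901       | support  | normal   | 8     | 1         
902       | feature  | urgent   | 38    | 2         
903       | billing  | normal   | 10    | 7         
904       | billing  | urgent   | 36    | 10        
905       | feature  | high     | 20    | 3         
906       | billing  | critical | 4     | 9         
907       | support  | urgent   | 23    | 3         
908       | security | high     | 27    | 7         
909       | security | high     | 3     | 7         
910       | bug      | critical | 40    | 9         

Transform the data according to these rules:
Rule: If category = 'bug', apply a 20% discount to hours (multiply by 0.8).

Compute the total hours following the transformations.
201.0

Step 1: Records with category = 'bug' have total hours = 40
Step 2: Apply multiplier: 40 × 0.8 = 32.0
Step 3: Other records total: 169
Step 4: Final sum = 32.0 + 169 = 201.0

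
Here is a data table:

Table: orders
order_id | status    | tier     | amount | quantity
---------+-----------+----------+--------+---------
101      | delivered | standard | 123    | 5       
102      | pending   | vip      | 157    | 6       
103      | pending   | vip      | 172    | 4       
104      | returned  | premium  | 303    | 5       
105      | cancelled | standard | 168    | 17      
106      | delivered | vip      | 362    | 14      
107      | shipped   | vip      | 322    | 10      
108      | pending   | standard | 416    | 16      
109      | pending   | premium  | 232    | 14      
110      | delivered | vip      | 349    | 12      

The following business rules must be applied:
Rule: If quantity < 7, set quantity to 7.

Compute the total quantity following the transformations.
111

Step 1: 4 records have quantity < 7
Step 2: These records originally summed to 20
Step 3: After setting to minimum: 4 × 7 = 28
Step 4: Unaffected records sum: 83
Step 5: Final sum = 28 + 83 = 111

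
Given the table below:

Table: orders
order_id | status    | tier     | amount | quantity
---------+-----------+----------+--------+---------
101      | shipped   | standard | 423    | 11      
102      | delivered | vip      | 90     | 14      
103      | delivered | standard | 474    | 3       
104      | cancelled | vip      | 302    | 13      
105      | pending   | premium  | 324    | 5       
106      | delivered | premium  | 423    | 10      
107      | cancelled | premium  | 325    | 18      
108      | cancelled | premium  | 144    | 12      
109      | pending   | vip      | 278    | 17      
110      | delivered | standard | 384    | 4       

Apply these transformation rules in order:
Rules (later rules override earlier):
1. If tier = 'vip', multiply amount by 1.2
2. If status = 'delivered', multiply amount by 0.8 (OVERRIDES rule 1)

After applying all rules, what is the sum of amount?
3008.8

Step 1: Rule 2 takes priority for records with status = 'delivered'
  - 4 records: 1371 × 0.8 = 1096.8
Step 2: Rule 1 applies to remaining records with tier = 'vip'
  - 2 records: 580 × 1.2 = 696.0
Step 3: Other records unchanged: 1216
Step 4: Final sum = 1096.8 + 696.0 + 1216 = 3008.8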